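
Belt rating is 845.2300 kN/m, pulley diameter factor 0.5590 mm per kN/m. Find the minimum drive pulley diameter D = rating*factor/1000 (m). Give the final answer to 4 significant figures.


D = 845.2300 * 0.5590 / 1000
D = 0.4725 m


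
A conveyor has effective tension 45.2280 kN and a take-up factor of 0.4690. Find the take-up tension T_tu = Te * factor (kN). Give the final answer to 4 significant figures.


T_tu = 45.2280 * 0.4690
T_tu = 21.21 kN


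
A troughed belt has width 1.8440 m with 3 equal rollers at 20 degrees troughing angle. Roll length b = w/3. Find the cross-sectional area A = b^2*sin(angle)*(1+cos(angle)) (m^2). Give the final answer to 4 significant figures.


b = 1.8440/3 = 0.614667 m
A = 0.614667^2 * sin(20 deg) * (1 + cos(20 deg))
A = 0.2506 m^2


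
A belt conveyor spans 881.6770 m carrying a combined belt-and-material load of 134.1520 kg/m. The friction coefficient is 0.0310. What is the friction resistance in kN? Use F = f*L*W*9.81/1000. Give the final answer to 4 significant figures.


F = 0.0310 * 881.6770 * 134.1520 * 9.81 / 1000
F = 35.97 kN


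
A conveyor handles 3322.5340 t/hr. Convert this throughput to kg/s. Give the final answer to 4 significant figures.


m_dot = 3322.5340 * 1000 / 3600
m_dot = 922.9 kg/s


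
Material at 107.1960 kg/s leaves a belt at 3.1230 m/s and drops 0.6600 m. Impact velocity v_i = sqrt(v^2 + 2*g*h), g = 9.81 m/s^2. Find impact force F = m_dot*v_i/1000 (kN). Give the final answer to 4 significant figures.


v_i = sqrt(3.1230^2 + 2*9.81*0.6600) = 4.7647 m/s
F = 107.1960 * 4.7647 / 1000
F = 0.5108 kN


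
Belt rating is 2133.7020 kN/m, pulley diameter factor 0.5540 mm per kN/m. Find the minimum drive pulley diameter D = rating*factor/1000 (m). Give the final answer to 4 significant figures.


D = 2133.7020 * 0.5540 / 1000
D = 1.182 m


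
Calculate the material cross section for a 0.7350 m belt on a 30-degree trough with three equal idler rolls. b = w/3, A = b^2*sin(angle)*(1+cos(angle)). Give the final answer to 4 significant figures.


b = 0.7350/3 = 0.245 m
A = 0.245^2 * sin(30 deg) * (1 + cos(30 deg))
A = 0.05600 m^2


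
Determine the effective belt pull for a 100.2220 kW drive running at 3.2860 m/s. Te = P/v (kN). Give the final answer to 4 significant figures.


Te = P / v = 100.2220 / 3.2860
Te = 30.50 kN


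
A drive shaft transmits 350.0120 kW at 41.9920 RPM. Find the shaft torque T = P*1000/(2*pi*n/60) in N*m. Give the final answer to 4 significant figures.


omega = 2*pi*41.9920/60 = 4.39739 rad/s
T = 350.0120*1000 / 4.39739
T = 79600 N*m


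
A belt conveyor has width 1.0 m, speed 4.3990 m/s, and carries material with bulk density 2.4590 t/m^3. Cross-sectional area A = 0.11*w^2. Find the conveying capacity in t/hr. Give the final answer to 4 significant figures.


A = 0.11 * 1.0^2 = 0.11 m^2
C = 0.11 * 4.3990 * 2.4590 * 3600
C = 4284 t/hr


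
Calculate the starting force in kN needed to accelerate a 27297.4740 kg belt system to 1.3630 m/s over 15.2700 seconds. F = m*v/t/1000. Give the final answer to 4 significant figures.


F = 27297.4740 * 1.3630 / 15.2700 / 1000
F = 2.437 kN


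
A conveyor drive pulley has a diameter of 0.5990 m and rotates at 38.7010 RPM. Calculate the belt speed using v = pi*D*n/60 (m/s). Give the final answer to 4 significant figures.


v = pi * 0.5990 * 38.7010 / 60
v = 1.214 m/s


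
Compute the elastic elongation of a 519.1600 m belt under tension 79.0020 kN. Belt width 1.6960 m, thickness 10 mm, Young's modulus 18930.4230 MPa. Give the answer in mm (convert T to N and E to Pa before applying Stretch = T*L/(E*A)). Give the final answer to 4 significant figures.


A = 1.6960 * 0.01 = 0.01696 m^2
Stretch = 79.0020*1000 * 519.1600 / (18930.4230e6 * 0.01696) * 1000
Stretch = 127.7 mm


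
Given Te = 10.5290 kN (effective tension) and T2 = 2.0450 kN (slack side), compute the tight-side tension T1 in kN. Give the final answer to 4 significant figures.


T1 = Te + T2 = 10.5290 + 2.0450
T1 = 12.57 kN


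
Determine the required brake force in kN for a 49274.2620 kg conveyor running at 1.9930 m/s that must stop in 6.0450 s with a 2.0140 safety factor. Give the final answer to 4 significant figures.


F = 49274.2620 * 1.9930 / 6.0450 * 2.0140 / 1000
F = 32.72 kN


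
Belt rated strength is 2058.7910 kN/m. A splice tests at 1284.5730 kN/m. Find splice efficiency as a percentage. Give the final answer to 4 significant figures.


Eff = 1284.5730 / 2058.7910 * 100
Eff = 62.39 %


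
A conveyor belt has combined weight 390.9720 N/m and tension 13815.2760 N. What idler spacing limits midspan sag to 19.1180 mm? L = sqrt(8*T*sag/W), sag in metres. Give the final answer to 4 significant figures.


sag = 19.1180/1000 = 0.019118 m
L = sqrt(8 * 13815.2760 * 0.019118 / 390.9720)
L = 2.325 m


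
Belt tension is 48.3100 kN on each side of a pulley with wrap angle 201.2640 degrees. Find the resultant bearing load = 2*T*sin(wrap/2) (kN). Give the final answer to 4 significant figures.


F = 2 * 48.3100 * sin(201.2640/2 deg)
F = 94.96 kN


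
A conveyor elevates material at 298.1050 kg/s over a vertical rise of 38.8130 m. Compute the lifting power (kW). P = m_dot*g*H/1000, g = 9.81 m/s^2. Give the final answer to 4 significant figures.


P = 298.1050 * 9.81 * 38.8130 / 1000
P = 113.5 kW


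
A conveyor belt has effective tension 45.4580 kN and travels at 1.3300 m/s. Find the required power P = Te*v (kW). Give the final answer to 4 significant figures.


P = Te * v = 45.4580 * 1.3300
P = 60.46 kW


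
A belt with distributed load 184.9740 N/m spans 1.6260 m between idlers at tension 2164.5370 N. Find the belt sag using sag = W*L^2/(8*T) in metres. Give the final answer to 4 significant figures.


sag = 184.9740 * 1.6260^2 / (8 * 2164.5370)
sag = 0.02824 m


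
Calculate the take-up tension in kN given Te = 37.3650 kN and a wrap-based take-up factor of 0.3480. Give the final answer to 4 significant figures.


T_tu = 37.3650 * 0.3480
T_tu = 13.00 kN


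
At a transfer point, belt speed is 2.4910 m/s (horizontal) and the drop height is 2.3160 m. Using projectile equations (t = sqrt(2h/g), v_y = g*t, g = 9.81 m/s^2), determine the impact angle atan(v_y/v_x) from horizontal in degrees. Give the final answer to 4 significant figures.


t = sqrt(2*2.3160/9.81) = 0.687147 s
v_y = 9.81 * 0.687147 = 6.74091 m/s
angle = atan(6.74091 / 2.4910) = 69.72 deg


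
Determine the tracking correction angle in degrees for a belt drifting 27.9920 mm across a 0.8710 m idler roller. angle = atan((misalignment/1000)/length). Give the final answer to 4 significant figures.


misalign_m = 27.9920 / 1000 = 0.027992 m
angle = atan(0.027992 / 0.8710)
angle = 1.841 deg


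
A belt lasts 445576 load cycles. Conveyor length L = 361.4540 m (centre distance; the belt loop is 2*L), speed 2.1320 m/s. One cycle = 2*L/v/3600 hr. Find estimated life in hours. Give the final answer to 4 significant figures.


cycle_time = 2 * 361.4540 / 2.1320 / 3600 = 0.0941875 hr
life = 445576 * 0.0941875 = 41970 hours


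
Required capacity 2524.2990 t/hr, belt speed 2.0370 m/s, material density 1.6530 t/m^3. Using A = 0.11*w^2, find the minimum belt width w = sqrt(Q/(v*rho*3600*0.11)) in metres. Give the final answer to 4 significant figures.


A_req = 2524.2990 / (2.0370 * 1.6530 * 3600) = 0.208245 m^2
w = sqrt(0.208245 / 0.11)
w = 1.376 m


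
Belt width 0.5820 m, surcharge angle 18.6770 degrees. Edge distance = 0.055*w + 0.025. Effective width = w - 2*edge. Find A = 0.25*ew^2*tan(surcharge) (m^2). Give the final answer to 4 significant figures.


edge = 0.055*0.5820 + 0.025 = 0.05701 m
ew = 0.5820 - 2*0.05701 = 0.46798 m
A = 0.25 * 0.46798^2 * tan(18.6770 deg)
A = 0.01851 m^2


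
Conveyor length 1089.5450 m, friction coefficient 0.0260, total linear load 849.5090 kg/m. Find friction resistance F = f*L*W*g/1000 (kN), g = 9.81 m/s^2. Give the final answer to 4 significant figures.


F = 0.0260 * 1089.5450 * 849.5090 * 9.81 / 1000
F = 236.1 kN


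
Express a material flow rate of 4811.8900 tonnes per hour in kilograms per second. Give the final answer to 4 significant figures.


m_dot = 4811.8900 * 1000 / 3600
m_dot = 1337 kg/s


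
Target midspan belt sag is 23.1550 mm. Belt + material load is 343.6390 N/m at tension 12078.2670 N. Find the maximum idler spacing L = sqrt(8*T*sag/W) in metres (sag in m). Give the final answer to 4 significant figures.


sag = 23.1550/1000 = 0.023155 m
L = sqrt(8 * 12078.2670 * 0.023155 / 343.6390)
L = 2.552 m


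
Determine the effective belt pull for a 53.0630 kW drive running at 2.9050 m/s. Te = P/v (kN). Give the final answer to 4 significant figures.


Te = P / v = 53.0630 / 2.9050
Te = 18.27 kN


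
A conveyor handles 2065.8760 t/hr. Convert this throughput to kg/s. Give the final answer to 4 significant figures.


m_dot = 2065.8760 * 1000 / 3600
m_dot = 573.9 kg/s


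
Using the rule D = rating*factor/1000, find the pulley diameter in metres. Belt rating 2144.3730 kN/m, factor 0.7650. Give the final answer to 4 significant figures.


D = 2144.3730 * 0.7650 / 1000
D = 1.640 m


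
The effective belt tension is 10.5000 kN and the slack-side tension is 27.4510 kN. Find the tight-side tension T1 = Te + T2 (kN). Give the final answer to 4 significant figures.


T1 = Te + T2 = 10.5000 + 27.4510
T1 = 37.95 kN


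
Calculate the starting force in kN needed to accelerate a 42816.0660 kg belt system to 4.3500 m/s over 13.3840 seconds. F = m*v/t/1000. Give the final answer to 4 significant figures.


F = 42816.0660 * 4.3500 / 13.3840 / 1000
F = 13.92 kN


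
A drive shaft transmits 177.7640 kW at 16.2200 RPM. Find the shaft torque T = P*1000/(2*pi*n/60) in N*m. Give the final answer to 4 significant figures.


omega = 2*pi*16.2200/60 = 1.69855 rad/s
T = 177.7640*1000 / 1.69855
T = 104700 N*m


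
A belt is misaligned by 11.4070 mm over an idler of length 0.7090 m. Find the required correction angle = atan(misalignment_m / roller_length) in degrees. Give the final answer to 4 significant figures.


misalign_m = 11.4070 / 1000 = 0.011407 m
angle = atan(0.011407 / 0.7090)
angle = 0.9217 deg


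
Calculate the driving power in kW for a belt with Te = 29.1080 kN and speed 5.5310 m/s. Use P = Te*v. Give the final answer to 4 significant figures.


P = Te * v = 29.1080 * 5.5310
P = 161.0 kW


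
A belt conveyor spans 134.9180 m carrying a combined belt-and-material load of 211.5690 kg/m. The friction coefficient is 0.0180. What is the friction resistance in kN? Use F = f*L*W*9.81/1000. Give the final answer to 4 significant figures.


F = 0.0180 * 134.9180 * 211.5690 * 9.81 / 1000
F = 5.040 kN


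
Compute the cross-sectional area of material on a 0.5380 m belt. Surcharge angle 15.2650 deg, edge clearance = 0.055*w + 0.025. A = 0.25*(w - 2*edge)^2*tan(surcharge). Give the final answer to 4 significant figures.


edge = 0.055*0.5380 + 0.025 = 0.05459 m
ew = 0.5380 - 2*0.05459 = 0.42882 m
A = 0.25 * 0.42882^2 * tan(15.2650 deg)
A = 0.01255 m^2


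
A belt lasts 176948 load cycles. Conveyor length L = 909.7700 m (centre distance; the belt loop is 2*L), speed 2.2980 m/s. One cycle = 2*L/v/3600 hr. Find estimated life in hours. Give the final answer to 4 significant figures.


cycle_time = 2 * 909.7700 / 2.2980 / 3600 = 0.219942 hr
life = 176948 * 0.219942 = 38920 hours


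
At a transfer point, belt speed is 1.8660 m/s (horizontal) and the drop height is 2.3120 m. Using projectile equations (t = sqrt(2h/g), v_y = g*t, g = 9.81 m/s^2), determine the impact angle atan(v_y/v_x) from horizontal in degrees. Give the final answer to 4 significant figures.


t = sqrt(2*2.3120/9.81) = 0.686554 s
v_y = 9.81 * 0.686554 = 6.73509 m/s
angle = atan(6.73509 / 1.8660) = 74.51 deg


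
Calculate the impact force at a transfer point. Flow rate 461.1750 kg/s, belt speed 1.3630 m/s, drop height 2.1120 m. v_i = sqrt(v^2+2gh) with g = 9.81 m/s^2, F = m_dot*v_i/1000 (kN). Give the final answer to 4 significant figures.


v_i = sqrt(1.3630^2 + 2*9.81*2.1120) = 6.57991 m/s
F = 461.1750 * 6.57991 / 1000
F = 3.034 kN


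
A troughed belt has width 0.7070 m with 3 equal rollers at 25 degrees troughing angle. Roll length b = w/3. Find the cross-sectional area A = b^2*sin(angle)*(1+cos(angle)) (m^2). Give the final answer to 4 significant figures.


b = 0.7070/3 = 0.235667 m
A = 0.235667^2 * sin(25 deg) * (1 + cos(25 deg))
A = 0.04474 m^2


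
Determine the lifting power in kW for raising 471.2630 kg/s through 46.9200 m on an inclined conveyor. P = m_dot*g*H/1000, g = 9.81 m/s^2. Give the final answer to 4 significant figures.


P = 471.2630 * 9.81 * 46.9200 / 1000
P = 216.9 kW


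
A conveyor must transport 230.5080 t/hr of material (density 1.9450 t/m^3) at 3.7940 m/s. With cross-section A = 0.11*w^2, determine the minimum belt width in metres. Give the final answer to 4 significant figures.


A_req = 230.5080 / (3.7940 * 1.9450 * 3600) = 0.00867694 m^2
w = sqrt(0.00867694 / 0.11)
w = 0.2809 m


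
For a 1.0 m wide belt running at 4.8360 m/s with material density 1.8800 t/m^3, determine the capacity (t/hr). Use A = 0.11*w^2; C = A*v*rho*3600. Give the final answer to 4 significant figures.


A = 0.11 * 1.0^2 = 0.11 m^2
C = 0.11 * 4.8360 * 1.8800 * 3600
C = 3600 t/hr


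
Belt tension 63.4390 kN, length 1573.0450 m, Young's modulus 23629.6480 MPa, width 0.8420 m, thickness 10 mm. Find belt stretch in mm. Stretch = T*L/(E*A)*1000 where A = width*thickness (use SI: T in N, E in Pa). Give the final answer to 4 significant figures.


A = 0.8420 * 0.01 = 0.00842 m^2
Stretch = 63.4390*1000 * 1573.0450 / (23629.6480e6 * 0.00842) * 1000
Stretch = 501.6 mm


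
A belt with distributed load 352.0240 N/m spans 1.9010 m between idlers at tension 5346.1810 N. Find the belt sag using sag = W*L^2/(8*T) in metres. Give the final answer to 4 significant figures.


sag = 352.0240 * 1.9010^2 / (8 * 5346.1810)
sag = 0.02974 m


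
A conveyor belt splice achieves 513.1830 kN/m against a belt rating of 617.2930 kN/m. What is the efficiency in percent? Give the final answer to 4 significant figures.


Eff = 513.1830 / 617.2930 * 100
Eff = 83.13 %


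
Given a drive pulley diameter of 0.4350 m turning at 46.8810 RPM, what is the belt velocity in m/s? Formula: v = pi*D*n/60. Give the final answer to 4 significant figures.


v = pi * 0.4350 * 46.8810 / 60
v = 1.068 m/s


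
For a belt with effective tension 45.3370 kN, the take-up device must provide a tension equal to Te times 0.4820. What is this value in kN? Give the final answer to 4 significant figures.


T_tu = 45.3370 * 0.4820
T_tu = 21.85 kN


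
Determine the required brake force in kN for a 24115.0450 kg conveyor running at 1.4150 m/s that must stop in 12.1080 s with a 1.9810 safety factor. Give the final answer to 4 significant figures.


F = 24115.0450 * 1.4150 / 12.1080 * 1.9810 / 1000
F = 5.583 kN


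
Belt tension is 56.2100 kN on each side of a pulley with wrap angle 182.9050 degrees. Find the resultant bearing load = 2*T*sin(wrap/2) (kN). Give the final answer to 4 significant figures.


F = 2 * 56.2100 * sin(182.9050/2 deg)
F = 112.4 kN


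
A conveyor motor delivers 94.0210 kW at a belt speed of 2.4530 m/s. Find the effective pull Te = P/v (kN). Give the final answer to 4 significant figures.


Te = P / v = 94.0210 / 2.4530
Te = 38.33 kN


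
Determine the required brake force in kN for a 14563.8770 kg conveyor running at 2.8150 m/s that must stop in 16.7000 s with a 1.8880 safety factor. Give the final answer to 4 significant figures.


F = 14563.8770 * 2.8150 / 16.7000 * 1.8880 / 1000
F = 4.635 kN


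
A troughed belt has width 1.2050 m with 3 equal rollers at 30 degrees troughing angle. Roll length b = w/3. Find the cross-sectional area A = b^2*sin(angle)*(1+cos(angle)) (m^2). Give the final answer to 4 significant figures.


b = 1.2050/3 = 0.401667 m
A = 0.401667^2 * sin(30 deg) * (1 + cos(30 deg))
A = 0.1505 m^2


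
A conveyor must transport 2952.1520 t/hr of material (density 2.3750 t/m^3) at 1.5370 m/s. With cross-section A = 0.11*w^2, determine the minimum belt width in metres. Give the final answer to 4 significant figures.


A_req = 2952.1520 / (1.5370 * 2.3750 * 3600) = 0.224646 m^2
w = sqrt(0.224646 / 0.11)
w = 1.429 m


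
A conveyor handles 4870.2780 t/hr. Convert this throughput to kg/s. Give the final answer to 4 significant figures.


m_dot = 4870.2780 * 1000 / 3600
m_dot = 1353 kg/s


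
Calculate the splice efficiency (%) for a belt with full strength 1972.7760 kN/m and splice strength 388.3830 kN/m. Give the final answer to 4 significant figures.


Eff = 388.3830 / 1972.7760 * 100
Eff = 19.69 %


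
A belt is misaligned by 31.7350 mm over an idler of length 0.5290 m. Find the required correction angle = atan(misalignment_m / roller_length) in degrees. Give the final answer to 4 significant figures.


misalign_m = 31.7350 / 1000 = 0.031735 m
angle = atan(0.031735 / 0.5290)
angle = 3.433 deg


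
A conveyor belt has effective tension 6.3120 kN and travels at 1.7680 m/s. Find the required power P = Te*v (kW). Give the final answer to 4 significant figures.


P = Te * v = 6.3120 * 1.7680
P = 11.16 kW


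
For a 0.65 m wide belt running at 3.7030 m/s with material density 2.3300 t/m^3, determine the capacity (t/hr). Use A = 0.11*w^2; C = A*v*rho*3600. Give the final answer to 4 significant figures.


A = 0.11 * 0.65^2 = 0.046475 m^2
C = 0.046475 * 3.7030 * 2.3300 * 3600
C = 1444 t/hr


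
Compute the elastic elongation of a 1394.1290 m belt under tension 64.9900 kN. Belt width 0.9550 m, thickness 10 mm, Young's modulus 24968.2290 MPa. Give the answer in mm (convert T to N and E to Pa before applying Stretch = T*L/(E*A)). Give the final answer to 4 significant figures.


A = 0.9550 * 0.01 = 0.00955 m^2
Stretch = 64.9900*1000 * 1394.1290 / (24968.2290e6 * 0.00955) * 1000
Stretch = 380.0 mm


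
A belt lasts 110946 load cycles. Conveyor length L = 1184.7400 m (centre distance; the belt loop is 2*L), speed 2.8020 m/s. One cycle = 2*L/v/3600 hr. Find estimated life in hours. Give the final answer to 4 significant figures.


cycle_time = 2 * 1184.7400 / 2.8020 / 3600 = 0.2349 hr
life = 110946 * 0.2349 = 26060 hours


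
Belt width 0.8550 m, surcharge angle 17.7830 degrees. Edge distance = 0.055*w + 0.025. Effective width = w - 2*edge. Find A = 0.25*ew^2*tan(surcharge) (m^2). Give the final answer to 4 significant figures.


edge = 0.055*0.8550 + 0.025 = 0.072025 m
ew = 0.8550 - 2*0.072025 = 0.71095 m
A = 0.25 * 0.71095^2 * tan(17.7830 deg)
A = 0.04053 m^2


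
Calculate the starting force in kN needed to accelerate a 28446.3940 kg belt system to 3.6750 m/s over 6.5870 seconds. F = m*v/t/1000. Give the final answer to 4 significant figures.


F = 28446.3940 * 3.6750 / 6.5870 / 1000
F = 15.87 kN


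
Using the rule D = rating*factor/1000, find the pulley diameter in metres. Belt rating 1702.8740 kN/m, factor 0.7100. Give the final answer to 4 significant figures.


D = 1702.8740 * 0.7100 / 1000
D = 1.209 m


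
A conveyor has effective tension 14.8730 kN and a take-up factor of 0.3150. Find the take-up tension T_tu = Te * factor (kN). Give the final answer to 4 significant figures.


T_tu = 14.8730 * 0.3150
T_tu = 4.685 kN


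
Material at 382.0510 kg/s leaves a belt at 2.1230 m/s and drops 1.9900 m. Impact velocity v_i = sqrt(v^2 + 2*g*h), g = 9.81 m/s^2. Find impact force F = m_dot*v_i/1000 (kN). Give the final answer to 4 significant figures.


v_i = sqrt(2.1230^2 + 2*9.81*1.9900) = 6.59931 m/s
F = 382.0510 * 6.59931 / 1000
F = 2.521 kN


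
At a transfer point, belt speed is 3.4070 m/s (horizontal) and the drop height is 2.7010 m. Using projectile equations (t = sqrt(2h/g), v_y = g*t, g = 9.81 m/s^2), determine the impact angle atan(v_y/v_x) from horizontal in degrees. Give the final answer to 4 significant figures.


t = sqrt(2*2.7010/9.81) = 0.742066 s
v_y = 9.81 * 0.742066 = 7.27967 m/s
angle = atan(7.27967 / 3.4070) = 64.92 deg


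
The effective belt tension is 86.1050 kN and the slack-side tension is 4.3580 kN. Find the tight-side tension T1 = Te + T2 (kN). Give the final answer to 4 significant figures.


T1 = Te + T2 = 86.1050 + 4.3580
T1 = 90.46 kN


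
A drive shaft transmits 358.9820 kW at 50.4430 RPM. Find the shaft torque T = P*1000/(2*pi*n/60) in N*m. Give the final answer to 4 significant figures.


omega = 2*pi*50.4430/60 = 5.28238 rad/s
T = 358.9820*1000 / 5.28238
T = 67960 N*m


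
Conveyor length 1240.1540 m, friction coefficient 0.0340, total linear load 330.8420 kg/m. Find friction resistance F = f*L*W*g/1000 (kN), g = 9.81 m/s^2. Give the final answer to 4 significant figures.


F = 0.0340 * 1240.1540 * 330.8420 * 9.81 / 1000
F = 136.8 kN


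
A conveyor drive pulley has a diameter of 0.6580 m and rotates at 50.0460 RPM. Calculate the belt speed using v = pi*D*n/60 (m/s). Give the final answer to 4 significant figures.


v = pi * 0.6580 * 50.0460 / 60
v = 1.724 m/s


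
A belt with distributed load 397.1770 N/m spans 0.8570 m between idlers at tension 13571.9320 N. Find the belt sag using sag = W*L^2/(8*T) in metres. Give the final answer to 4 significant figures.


sag = 397.1770 * 0.8570^2 / (8 * 13571.9320)
sag = 0.002687 m


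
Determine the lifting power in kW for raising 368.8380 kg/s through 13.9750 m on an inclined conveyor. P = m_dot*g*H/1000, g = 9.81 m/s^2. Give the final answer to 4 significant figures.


P = 368.8380 * 9.81 * 13.9750 / 1000
P = 50.57 kW


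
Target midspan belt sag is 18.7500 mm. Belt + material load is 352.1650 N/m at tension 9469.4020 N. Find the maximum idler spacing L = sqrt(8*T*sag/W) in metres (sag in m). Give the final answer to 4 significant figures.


sag = 18.7500/1000 = 0.018750 m
L = sqrt(8 * 9469.4020 * 0.018750 / 352.1650)
L = 2.008 m


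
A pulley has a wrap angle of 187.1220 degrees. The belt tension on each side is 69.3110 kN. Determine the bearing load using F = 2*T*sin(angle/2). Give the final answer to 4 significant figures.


F = 2 * 69.3110 * sin(187.1220/2 deg)
F = 138.4 kN


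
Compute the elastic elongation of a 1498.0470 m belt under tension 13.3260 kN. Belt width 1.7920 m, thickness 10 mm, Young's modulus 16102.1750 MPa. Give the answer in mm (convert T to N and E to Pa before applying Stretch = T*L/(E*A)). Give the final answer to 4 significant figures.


A = 1.7920 * 0.01 = 0.01792 m^2
Stretch = 13.3260*1000 * 1498.0470 / (16102.1750e6 * 0.01792) * 1000
Stretch = 69.18 mm


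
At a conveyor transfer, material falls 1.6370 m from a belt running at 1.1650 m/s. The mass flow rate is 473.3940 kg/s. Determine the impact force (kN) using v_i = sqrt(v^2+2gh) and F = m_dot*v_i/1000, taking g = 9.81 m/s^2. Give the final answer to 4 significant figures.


v_i = sqrt(1.1650^2 + 2*9.81*1.6370) = 5.78577 m/s
F = 473.3940 * 5.78577 / 1000
F = 2.739 kN


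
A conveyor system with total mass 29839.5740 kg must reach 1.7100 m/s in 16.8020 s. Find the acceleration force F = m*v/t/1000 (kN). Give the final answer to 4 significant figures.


F = 29839.5740 * 1.7100 / 16.8020 / 1000
F = 3.037 kN


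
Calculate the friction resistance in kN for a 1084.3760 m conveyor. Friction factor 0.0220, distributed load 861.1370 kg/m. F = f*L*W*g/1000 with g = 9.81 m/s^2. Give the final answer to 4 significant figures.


F = 0.0220 * 1084.3760 * 861.1370 * 9.81 / 1000
F = 201.5 kN


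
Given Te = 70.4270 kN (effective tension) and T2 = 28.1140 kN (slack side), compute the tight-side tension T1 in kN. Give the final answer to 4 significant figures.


T1 = Te + T2 = 70.4270 + 28.1140
T1 = 98.54 kN


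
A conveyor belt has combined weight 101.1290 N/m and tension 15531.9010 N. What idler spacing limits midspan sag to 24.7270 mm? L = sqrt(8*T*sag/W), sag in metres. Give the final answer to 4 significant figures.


sag = 24.7270/1000 = 0.024727 m
L = sqrt(8 * 15531.9010 * 0.024727 / 101.1290)
L = 5.512 m


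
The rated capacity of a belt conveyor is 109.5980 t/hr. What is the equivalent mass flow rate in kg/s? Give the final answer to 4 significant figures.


m_dot = 109.5980 * 1000 / 3600
m_dot = 30.44 kg/s


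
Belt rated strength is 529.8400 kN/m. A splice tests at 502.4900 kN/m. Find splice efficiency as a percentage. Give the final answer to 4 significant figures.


Eff = 502.4900 / 529.8400 * 100
Eff = 94.84 %


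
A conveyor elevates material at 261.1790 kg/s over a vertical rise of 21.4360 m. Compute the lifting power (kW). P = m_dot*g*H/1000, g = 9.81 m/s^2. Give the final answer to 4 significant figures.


P = 261.1790 * 9.81 * 21.4360 / 1000
P = 54.92 kW


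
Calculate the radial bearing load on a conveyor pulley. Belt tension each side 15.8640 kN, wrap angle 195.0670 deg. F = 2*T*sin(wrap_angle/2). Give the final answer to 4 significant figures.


F = 2 * 15.8640 * sin(195.0670/2 deg)
F = 31.45 kN


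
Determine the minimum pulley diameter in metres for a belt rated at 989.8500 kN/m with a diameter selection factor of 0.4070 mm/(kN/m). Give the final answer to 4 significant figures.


D = 989.8500 * 0.4070 / 1000
D = 0.4029 m


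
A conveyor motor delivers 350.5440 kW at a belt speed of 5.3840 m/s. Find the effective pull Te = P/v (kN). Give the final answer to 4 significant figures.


Te = P / v = 350.5440 / 5.3840
Te = 65.11 kN


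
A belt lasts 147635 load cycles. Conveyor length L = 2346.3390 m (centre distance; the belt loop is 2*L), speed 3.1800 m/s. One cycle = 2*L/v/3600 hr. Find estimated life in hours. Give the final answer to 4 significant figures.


cycle_time = 2 * 2346.3390 / 3.1800 / 3600 = 0.409912 hr
life = 147635 * 0.409912 = 60520 hours


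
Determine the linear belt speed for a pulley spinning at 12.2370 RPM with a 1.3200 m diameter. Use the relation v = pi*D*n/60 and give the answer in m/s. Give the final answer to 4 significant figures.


v = pi * 1.3200 * 12.2370 / 60
v = 0.8458 m/s


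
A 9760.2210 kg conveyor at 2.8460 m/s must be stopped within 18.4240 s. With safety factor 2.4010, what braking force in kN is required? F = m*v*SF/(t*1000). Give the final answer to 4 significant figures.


F = 9760.2210 * 2.8460 / 18.4240 * 2.4010 / 1000
F = 3.620 kN


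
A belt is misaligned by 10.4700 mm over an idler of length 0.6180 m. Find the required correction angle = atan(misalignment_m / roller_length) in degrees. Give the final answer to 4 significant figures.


misalign_m = 10.4700 / 1000 = 0.010470 m
angle = atan(0.010470 / 0.6180)
angle = 0.9706 deg


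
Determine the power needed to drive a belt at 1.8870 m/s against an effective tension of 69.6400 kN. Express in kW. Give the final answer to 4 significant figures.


P = Te * v = 69.6400 * 1.8870
P = 131.4 kW


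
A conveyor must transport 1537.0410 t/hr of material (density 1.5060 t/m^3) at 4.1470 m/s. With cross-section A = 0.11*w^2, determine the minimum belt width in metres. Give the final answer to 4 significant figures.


A_req = 1537.0410 / (4.1470 * 1.5060 * 3600) = 0.0683634 m^2
w = sqrt(0.0683634 / 0.11)
w = 0.7883 m


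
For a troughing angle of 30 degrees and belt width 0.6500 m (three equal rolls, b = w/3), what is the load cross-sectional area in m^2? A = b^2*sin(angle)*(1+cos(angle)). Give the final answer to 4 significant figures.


b = 0.6500/3 = 0.216667 m
A = 0.216667^2 * sin(30 deg) * (1 + cos(30 deg))
A = 0.04380 m^2


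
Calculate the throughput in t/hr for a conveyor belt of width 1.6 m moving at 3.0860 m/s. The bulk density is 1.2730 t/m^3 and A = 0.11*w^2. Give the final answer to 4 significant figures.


A = 0.11 * 1.6^2 = 0.2816 m^2
C = 0.2816 * 3.0860 * 1.2730 * 3600
C = 3983 t/hr


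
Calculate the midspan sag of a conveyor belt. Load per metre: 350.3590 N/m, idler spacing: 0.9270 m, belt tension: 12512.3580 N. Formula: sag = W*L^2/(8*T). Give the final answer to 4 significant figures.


sag = 350.3590 * 0.9270^2 / (8 * 12512.3580)
sag = 0.003008 m


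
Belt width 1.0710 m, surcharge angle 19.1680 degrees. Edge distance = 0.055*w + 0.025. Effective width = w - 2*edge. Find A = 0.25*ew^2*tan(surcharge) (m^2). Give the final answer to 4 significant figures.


edge = 0.055*1.0710 + 0.025 = 0.083905 m
ew = 1.0710 - 2*0.083905 = 0.90319 m
A = 0.25 * 0.90319^2 * tan(19.1680 deg)
A = 0.07089 m^2


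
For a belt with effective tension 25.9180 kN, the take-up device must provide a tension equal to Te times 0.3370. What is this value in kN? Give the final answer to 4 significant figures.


T_tu = 25.9180 * 0.3370
T_tu = 8.734 kN


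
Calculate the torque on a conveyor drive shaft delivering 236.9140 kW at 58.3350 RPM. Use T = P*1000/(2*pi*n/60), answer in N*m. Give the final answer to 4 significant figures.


omega = 2*pi*58.3350/60 = 6.10883 rad/s
T = 236.9140*1000 / 6.10883
T = 38780 N*m


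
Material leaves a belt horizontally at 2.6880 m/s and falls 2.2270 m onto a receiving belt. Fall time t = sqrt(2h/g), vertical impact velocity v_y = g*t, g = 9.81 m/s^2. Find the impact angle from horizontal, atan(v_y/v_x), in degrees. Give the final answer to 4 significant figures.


t = sqrt(2*2.2270/9.81) = 0.673815 s
v_y = 9.81 * 0.673815 = 6.61013 m/s
angle = atan(6.61013 / 2.6880) = 67.87 deg


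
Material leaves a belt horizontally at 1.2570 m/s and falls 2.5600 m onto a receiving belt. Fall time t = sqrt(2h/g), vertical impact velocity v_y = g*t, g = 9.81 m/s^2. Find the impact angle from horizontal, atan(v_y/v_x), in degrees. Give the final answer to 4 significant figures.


t = sqrt(2*2.5600/9.81) = 0.722438 s
v_y = 9.81 * 0.722438 = 7.08712 m/s
angle = atan(7.08712 / 1.2570) = 79.94 deg


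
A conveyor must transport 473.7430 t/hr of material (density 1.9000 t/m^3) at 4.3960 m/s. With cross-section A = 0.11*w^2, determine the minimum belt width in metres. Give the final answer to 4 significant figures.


A_req = 473.7430 / (4.3960 * 1.9000 * 3600) = 0.0157554 m^2
w = sqrt(0.0157554 / 0.11)
w = 0.3785 m


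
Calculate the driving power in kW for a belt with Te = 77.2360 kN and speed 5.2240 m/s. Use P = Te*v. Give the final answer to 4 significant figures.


P = Te * v = 77.2360 * 5.2240
P = 403.5 kW


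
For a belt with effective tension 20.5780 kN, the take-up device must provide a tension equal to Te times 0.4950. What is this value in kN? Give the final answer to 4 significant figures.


T_tu = 20.5780 * 0.4950
T_tu = 10.19 kN


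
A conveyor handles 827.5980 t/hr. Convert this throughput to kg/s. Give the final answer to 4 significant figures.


m_dot = 827.5980 * 1000 / 3600
m_dot = 229.9 kg/s


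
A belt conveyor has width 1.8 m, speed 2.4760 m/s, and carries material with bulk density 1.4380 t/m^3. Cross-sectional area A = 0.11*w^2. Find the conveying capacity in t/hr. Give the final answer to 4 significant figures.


A = 0.11 * 1.8^2 = 0.3564 m^2
C = 0.3564 * 2.4760 * 1.4380 * 3600
C = 4568 t/hr


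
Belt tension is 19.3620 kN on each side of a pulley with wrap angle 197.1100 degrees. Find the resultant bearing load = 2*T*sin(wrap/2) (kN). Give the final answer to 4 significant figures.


F = 2 * 19.3620 * sin(197.1100/2 deg)
F = 38.29 kN


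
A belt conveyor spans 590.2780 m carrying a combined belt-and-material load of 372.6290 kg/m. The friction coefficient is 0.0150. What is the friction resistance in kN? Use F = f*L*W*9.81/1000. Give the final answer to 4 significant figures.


F = 0.0150 * 590.2780 * 372.6290 * 9.81 / 1000
F = 32.37 kN


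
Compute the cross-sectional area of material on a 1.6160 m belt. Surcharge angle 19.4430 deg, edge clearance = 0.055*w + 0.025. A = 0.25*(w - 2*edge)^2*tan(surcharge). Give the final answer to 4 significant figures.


edge = 0.055*1.6160 + 0.025 = 0.11388 m
ew = 1.6160 - 2*0.11388 = 1.38824 m
A = 0.25 * 1.38824^2 * tan(19.4430 deg)
A = 0.1701 m^2


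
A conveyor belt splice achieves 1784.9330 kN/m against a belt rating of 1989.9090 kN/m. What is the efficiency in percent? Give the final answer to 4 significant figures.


Eff = 1784.9330 / 1989.9090 * 100
Eff = 89.70 %


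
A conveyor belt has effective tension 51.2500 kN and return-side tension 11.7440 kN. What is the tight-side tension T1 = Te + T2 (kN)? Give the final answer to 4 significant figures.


T1 = Te + T2 = 51.2500 + 11.7440
T1 = 62.99 kN


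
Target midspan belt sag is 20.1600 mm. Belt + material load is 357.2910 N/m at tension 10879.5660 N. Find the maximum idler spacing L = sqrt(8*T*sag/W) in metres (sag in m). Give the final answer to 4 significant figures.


sag = 20.1600/1000 = 0.020160 m
L = sqrt(8 * 10879.5660 * 0.020160 / 357.2910)
L = 2.216 m


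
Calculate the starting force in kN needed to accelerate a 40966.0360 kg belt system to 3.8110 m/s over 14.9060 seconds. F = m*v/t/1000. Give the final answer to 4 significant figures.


F = 40966.0360 * 3.8110 / 14.9060 / 1000
F = 10.47 kN


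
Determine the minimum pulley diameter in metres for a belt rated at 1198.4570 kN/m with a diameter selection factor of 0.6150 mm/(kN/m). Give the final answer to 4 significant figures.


D = 1198.4570 * 0.6150 / 1000
D = 0.7371 m


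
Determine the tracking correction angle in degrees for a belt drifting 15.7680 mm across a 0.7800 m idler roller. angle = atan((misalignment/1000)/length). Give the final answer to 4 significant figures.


misalign_m = 15.7680 / 1000 = 0.015768 m
angle = atan(0.015768 / 0.7800)
angle = 1.158 deg


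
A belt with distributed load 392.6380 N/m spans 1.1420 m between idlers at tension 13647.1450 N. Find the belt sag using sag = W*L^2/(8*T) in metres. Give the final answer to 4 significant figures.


sag = 392.6380 * 1.1420^2 / (8 * 13647.1450)
sag = 0.004690 m


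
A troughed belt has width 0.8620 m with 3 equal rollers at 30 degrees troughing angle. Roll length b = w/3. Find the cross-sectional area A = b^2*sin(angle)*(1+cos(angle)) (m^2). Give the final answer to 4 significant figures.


b = 0.8620/3 = 0.287333 m
A = 0.287333^2 * sin(30 deg) * (1 + cos(30 deg))
A = 0.07703 m^2


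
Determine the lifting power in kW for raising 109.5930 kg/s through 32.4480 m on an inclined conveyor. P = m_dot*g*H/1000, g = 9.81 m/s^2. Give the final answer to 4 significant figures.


P = 109.5930 * 9.81 * 32.4480 / 1000
P = 34.89 kW


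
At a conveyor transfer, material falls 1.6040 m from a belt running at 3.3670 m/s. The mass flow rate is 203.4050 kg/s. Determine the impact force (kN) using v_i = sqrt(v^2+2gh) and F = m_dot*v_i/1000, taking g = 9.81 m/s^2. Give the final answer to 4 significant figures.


v_i = sqrt(3.3670^2 + 2*9.81*1.6040) = 6.54272 m/s
F = 203.4050 * 6.54272 / 1000
F = 1.331 kN


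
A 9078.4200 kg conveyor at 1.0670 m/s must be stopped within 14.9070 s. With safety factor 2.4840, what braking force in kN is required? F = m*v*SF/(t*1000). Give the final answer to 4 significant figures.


F = 9078.4200 * 1.0670 / 14.9070 * 2.4840 / 1000
F = 1.614 kN


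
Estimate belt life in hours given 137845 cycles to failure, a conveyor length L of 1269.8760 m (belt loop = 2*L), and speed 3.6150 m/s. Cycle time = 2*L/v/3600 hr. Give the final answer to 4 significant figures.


cycle_time = 2 * 1269.8760 / 3.6150 / 3600 = 0.195155 hr
life = 137845 * 0.195155 = 26900 hours


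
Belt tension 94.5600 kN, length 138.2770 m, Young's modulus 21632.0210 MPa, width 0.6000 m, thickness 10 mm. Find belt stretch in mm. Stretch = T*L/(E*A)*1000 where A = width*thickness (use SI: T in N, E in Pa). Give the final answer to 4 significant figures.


A = 0.6000 * 0.01 = 0.00600 m^2
Stretch = 94.5600*1000 * 138.2770 / (21632.0210e6 * 0.00600) * 1000
Stretch = 100.7 mm


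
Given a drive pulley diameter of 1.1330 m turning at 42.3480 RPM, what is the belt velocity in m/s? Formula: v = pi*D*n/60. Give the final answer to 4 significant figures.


v = pi * 1.1330 * 42.3480 / 60
v = 2.512 m/s


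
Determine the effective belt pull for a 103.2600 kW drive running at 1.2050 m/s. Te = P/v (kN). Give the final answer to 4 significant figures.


Te = P / v = 103.2600 / 1.2050
Te = 85.69 kN


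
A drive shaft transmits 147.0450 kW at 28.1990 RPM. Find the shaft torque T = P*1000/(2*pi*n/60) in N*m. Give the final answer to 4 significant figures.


omega = 2*pi*28.1990/60 = 2.95299 rad/s
T = 147.0450*1000 / 2.95299
T = 49800 N*m


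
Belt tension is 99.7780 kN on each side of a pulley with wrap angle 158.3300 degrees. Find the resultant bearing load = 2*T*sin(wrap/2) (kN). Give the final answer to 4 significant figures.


F = 2 * 99.7780 * sin(158.3300/2 deg)
F = 196.0 kN


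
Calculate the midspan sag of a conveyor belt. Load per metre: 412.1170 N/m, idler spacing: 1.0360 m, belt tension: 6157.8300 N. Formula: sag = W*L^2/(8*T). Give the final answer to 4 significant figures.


sag = 412.1170 * 1.0360^2 / (8 * 6157.8300)
sag = 0.008979 m


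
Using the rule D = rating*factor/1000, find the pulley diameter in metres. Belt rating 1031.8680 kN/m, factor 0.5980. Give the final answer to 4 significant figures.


D = 1031.8680 * 0.5980 / 1000
D = 0.6171 m


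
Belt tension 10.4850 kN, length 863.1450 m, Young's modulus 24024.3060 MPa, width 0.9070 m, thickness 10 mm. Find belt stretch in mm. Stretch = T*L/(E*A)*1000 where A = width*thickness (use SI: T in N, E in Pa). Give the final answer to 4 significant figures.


A = 0.9070 * 0.01 = 0.00907 m^2
Stretch = 10.4850*1000 * 863.1450 / (24024.3060e6 * 0.00907) * 1000
Stretch = 41.53 mm


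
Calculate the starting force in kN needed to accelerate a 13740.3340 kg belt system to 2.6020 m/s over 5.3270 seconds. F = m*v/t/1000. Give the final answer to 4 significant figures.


F = 13740.3340 * 2.6020 / 5.3270 / 1000
F = 6.712 kN


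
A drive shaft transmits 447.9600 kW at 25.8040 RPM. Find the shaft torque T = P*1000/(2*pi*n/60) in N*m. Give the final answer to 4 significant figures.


omega = 2*pi*25.8040/60 = 2.70219 rad/s
T = 447.9600*1000 / 2.70219
T = 165800 N*m


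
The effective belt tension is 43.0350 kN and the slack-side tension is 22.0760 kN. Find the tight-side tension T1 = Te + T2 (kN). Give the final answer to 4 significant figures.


T1 = Te + T2 = 43.0350 + 22.0760
T1 = 65.11 kN


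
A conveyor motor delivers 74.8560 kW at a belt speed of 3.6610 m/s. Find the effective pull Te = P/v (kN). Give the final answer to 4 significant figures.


Te = P / v = 74.8560 / 3.6610
Te = 20.45 kN


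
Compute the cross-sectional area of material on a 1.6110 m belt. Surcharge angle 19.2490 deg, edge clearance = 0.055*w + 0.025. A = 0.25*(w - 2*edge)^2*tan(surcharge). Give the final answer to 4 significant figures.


edge = 0.055*1.6110 + 0.025 = 0.113605 m
ew = 1.6110 - 2*0.113605 = 1.38379 m
A = 0.25 * 1.38379^2 * tan(19.2490 deg)
A = 0.1672 m^2


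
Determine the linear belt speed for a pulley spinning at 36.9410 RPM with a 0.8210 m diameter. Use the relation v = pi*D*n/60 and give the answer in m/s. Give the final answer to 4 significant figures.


v = pi * 0.8210 * 36.9410 / 60
v = 1.588 m/s


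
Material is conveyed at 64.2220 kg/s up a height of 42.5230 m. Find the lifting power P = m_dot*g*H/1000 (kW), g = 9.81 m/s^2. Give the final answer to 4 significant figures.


P = 64.2220 * 9.81 * 42.5230 / 1000
P = 26.79 kW


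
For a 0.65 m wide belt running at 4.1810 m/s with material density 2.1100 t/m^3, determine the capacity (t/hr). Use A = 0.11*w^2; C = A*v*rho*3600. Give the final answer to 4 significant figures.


A = 0.11 * 0.65^2 = 0.046475 m^2
C = 0.046475 * 4.1810 * 2.1100 * 3600
C = 1476 t/hr


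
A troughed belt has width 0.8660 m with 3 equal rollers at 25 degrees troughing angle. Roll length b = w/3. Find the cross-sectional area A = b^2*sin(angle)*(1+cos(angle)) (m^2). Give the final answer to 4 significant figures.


b = 0.8660/3 = 0.288667 m
A = 0.288667^2 * sin(25 deg) * (1 + cos(25 deg))
A = 0.06713 m^2
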